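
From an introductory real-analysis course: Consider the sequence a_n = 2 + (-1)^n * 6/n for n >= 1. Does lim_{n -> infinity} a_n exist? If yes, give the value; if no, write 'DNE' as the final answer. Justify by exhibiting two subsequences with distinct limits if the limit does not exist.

Examine the behaviour of a_n along subsequences.
Even-n subsequence a_{2k} = 2 + 6/(2k) -> 2. Odd-n subsequence a_{2k+1} = 2 - 6/(2k+1) -> 2. Both tend to 2, which suggests the limit is 2; verify directly.
|a_n - 2| = |(-1)^n * 6/n| = 6/n for every n >= 1.
Given epsilon > 0, choose a positive integer N > 6/epsilon. Then for all n >= N, |a_n - 2| = 6/n <= 6/N < epsilon.
So by the definition of the limit, lim a_n exists and equals 2.

2


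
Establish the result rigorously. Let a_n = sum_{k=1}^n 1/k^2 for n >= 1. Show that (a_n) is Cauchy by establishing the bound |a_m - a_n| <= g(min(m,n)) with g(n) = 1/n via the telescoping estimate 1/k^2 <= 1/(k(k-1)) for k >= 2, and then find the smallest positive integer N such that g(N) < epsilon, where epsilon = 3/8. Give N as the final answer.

For m > n >= 1: |a_m - a_n| = sum_{k=n+1}^m 1/k^2.
Use 1/k^2 <= 1/(k(k-1)) = 1/(k-1) - 1/k for k >= 2:
sum_{k=n+1}^m 1/k^2 <= sum_{k=n+1}^m (1/(k-1) - 1/k) = 1/n - 1/m <= 1/n.
By symmetry the same bound holds with n,m swapped, so |a_m - a_n| <= 1/min(m,n) = g(min(m,n)). Since g(n) -> 0, (a_n) is Cauchy.
Now solve g(N) < 3/8: 1/N < 3/8 <=> N > 1/(3/8) = 8/3.
The smallest integer strictly greater than 8/3 is N = 3.
Check: g(3) = 1/3 < 3/8; g(2) = 1/2 >= 3/8. So N = 3.

3


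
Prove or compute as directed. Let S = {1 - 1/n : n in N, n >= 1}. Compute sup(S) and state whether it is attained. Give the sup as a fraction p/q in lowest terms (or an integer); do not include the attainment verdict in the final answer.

Analysis:
- Values: 0, 1/2, 2/3, 3/4, ... strictly increasing.
- Minimum is 0 (n=1); inf = 0 (attained).
- 1 - 1/n -> 1 from below; sup = 1, not attained.
Conclusion: sup(S) = 1, not attained in S.

1


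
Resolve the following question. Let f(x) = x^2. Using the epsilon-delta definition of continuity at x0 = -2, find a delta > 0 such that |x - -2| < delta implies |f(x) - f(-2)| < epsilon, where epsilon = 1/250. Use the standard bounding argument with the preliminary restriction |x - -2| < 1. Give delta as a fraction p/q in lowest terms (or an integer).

Factor: |x^2 - (-2)^2| = |x - -2| * |x + -2|.
Impose |x - -2| < 1 first. Then |x + -2| = |(x - -2) + 2*(-2)| <= |x - -2| + 2*|-2| < 1 + 4 = 5.
So |x^2 - (-2)^2| < delta * 5.
We need delta * 5 <= 1/250, i.e. delta <= 1/250/5 = 1/1250.
Since 1/1250 < 1, this is tighter than 1; take delta = 1/1250.
So delta = 1/1250 works.

1/1250


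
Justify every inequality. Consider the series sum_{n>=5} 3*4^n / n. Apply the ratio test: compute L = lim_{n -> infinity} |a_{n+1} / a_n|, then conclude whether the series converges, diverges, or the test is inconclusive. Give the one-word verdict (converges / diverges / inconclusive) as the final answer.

Let a_n denote the general term. Form the ratio a_{n+1}/a_n and simplify:
a_{n+1}/a_n = 4*n/(n + 1)
Take the limit as n -> infinity: L = 4.
Since L = 4 > 1 (or L = infinity), the ratio test implies the series diverges.

diverges


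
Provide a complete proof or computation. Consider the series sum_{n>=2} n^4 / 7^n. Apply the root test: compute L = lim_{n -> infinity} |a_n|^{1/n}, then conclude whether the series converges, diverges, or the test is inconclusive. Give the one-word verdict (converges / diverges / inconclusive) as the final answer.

Let a_n denote the general term. Form |a_n|^(1/n) and simplify:
|a_n|^(1/n) = n^(4/n)/7
Take the limit as n -> infinity: L = 1/7.
Since L = 1/7 < 1, the root test implies convergence.

converges


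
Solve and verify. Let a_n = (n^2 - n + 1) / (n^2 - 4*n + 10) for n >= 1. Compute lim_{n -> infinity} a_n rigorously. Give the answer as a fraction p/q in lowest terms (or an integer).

Divide numerator and denominator by n^2, the highest power:
numerator / n^2 = 1 - 1/n + n^(-2)
denominator / n^2 = 1 - 4/n + 10/n^2
As n -> infinity, all terms of the form c/n^k (k >= 1) tend to 0.
So numerator / n^2 -> 1 and denominator / n^2 -> 1.
Therefore lim a_n = 1.

1


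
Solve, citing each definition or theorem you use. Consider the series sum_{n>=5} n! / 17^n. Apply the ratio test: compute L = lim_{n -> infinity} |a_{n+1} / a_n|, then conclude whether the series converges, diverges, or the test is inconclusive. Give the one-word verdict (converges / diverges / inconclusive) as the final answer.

Let a_n denote the general term. Form the ratio a_{n+1}/a_n and simplify:
a_{n+1}/a_n = n/17 + 1/17
Take the limit as n -> infinity: L = infinity.
Since L = infinity > 1 (or L = infinity), the ratio test implies the series diverges.

diverges


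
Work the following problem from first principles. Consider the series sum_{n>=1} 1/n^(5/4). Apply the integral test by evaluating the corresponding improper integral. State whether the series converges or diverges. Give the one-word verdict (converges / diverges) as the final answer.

Let f(x) = x^(-5/4). Then f is positive, continuous, and decreasing on [1, infinity), so the integral test applies.
Compute the improper integral int_{1}^infinity f(x) dx:
  antiderivative F(x) = -4/x^(1/4).
  As x -> infinity, F(x) -> 0 (since p = 5/4 > 1).
  So int = F(infinity) - F(1) = 0 - (-4) = 4.
  Finite, so by the integral test, the series converges.

converges


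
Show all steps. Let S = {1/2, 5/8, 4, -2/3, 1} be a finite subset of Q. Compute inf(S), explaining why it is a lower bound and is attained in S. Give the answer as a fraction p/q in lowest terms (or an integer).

S is finite, so inf(S) = min(S).
Sorted increasing:
-2/3, 1/2, 5/8, 1, 4
The extremum is -2/3.
For every x in S, x >= -2/3. And -2/3 is in S, so it is attained.
Therefore inf(S) = -2/3.

-2/3


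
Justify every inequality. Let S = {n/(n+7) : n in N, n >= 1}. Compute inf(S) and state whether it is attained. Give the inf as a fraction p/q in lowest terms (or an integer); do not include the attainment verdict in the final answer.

Analysis:
- Values: 1/8, 2/9, 3/10, 4/11, ... strictly increasing.
- Minimum is 1/8 (n=1); inf = 1/8 (attained).
- n/(n+7) = 1 - 7/(n+7) -> 1 from below as n -> infinity, and never equals 1.
- So sup = 1 (not attained).
Conclusion: inf(S) = 1/8, attained in S.

1/8


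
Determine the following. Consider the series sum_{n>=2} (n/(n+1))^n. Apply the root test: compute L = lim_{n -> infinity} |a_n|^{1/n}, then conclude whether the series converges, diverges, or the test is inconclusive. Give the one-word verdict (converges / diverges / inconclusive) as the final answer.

Let a_n denote the general term. Form |a_n|^(1/n) and simplify:
|a_n|^(1/n) = n/(n + 1)
Take the limit as n -> infinity: L = 1.
Since L = 1, the root test is inconclusive. (In fact a_n = (n/(n+1))^n -> e^(-1) != 0, so the nth-term test shows divergence; but the root test itself gives no conclusion.)

inconclusive


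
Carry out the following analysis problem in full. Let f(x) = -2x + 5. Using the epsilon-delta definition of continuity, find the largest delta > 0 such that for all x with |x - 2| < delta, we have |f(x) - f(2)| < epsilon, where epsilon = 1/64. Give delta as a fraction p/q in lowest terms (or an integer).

We compute f(2) = -2*(2) + 5 = 1.
|f(x) - f(2)| = |-2x + 5 - (1)| = |-2(x - 2)| = 2|x - 2|.
We need 2|x - 2| < 1/64, i.e. |x - 2| < 1/64 / 2 = 1/128.
So any delta <= 1/128 works. Conversely, if delta > 1/128, then x = 2 + 1/128 satisfies |x - 2| = 1/128 < delta but |f(x) - f(2)| = 2 * 1/128 = 1/64, which is not < 1/64; so no larger delta works.
Hence the largest such delta is 1/128.

1/128


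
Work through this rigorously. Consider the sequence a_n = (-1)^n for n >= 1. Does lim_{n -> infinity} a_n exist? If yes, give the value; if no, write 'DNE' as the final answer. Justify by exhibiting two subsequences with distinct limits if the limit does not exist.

Examine the behaviour of a_n along subsequences.
Even-n subsequence a_{2k} = 1 -> 1. Odd-n subsequence a_{2k+1} = -1 -> -1.
Since these two subsequential limits are 1 and -1, distinct, the full sequence cannot converge (a convergent sequence has all subsequences tending to the same limit). So lim a_n does not exist.

DNE


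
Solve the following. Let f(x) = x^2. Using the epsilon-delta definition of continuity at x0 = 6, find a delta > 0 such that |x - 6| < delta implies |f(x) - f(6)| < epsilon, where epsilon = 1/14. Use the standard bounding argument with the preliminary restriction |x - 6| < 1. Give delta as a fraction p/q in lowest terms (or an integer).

Factor: |x^2 - (6)^2| = |x - 6| * |x + 6|.
Impose |x - 6| < 1 first. Then |x + 6| = |(x - 6) + 2*(6)| <= |x - 6| + 2*|6| < 1 + 12 = 13.
So |x^2 - (6)^2| < delta * 13.
We need delta * 13 <= 1/14, i.e. delta <= 1/14/13 = 1/182.
Since 1/182 < 1, this is tighter than 1; take delta = 1/182.
So delta = 1/182 works.

1/182


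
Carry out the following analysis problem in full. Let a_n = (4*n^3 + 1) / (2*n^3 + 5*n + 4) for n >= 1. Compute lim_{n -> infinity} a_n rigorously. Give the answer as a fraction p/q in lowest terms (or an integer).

Divide numerator and denominator by n^3, the highest power:
numerator / n^3 = 4 + n^(-3)
denominator / n^3 = 2 + 5/n^2 + 4/n^3
As n -> infinity, all terms of the form c/n^k (k >= 1) tend to 0.
So numerator / n^3 -> 4 and denominator / n^3 -> 2.
Therefore lim a_n = 2.

2


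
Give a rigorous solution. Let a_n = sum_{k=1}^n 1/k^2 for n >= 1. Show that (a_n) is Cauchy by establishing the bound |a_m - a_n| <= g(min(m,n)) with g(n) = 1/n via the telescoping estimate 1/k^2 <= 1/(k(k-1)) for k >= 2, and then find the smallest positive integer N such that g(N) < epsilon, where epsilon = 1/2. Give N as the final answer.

For m > n >= 1: |a_m - a_n| = sum_{k=n+1}^m 1/k^2.
Use 1/k^2 <= 1/(k(k-1)) = 1/(k-1) - 1/k for k >= 2:
sum_{k=n+1}^m 1/k^2 <= sum_{k=n+1}^m (1/(k-1) - 1/k) = 1/n - 1/m <= 1/n.
By symmetry the same bound holds with n,m swapped, so |a_m - a_n| <= 1/min(m,n) = g(min(m,n)). Since g(n) -> 0, (a_n) is Cauchy.
Now solve g(N) < 1/2: 1/N < 1/2 <=> N > 1/(1/2) = 2.
The smallest integer strictly greater than 2 is N = 3.
Check: g(3) = 1/3 < 1/2; g(2) = 1/2 >= 1/2. So N = 3.

3


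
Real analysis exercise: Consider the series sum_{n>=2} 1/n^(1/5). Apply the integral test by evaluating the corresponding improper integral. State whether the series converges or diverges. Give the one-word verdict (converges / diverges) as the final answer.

Let f(x) = x^(-1/5). Then f is positive, continuous, and decreasing on [2, infinity), so the integral test applies.
Compute the improper integral int_{2}^infinity f(x) dx:
  antiderivative F(x) = 5*x^(4/5)/4.
  As x -> infinity, F(x) -> infinity (since p = 1/5 < 1).
  So the integral diverges. By the integral test, the series diverges.

diverges


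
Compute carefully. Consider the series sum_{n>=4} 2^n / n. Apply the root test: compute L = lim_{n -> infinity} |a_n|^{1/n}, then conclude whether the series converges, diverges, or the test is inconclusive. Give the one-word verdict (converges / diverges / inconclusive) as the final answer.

Let a_n denote the general term. Form |a_n|^(1/n) and simplify:
|a_n|^(1/n) = 2/n^(1/n)
Take the limit as n -> infinity: L = 2.
Since L = 2 > 1, the root test implies divergence.

diverges


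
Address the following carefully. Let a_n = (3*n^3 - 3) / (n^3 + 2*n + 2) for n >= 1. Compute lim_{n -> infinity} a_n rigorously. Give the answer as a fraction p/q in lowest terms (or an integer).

Divide numerator and denominator by n^3, the highest power:
numerator / n^3 = 3 - 3/n^3
denominator / n^3 = 1 + 2/n^2 + 2/n^3
As n -> infinity, all terms of the form c/n^k (k >= 1) tend to 0.
So numerator / n^3 -> 3 and denominator / n^3 -> 1.
Therefore lim a_n = 3.

3


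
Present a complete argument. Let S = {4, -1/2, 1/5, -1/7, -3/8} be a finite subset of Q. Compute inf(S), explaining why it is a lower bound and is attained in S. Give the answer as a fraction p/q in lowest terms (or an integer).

S is finite, so inf(S) = min(S).
Sorted increasing:
-1/2, -3/8, -1/7, 1/5, 4
The extremum is -1/2.
For every x in S, x >= -1/2. And -1/2 is in S, so it is attained.
Therefore inf(S) = -1/2.

-1/2


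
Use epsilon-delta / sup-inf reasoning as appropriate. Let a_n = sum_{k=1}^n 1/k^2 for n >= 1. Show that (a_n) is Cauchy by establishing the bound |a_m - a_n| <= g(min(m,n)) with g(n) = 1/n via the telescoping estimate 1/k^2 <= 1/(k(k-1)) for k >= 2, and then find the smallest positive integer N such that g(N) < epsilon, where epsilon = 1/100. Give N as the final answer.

For m > n >= 1: |a_m - a_n| = sum_{k=n+1}^m 1/k^2.
Use 1/k^2 <= 1/(k(k-1)) = 1/(k-1) - 1/k for k >= 2:
sum_{k=n+1}^m 1/k^2 <= sum_{k=n+1}^m (1/(k-1) - 1/k) = 1/n - 1/m <= 1/n.
By symmetry the same bound holds with n,m swapped, so |a_m - a_n| <= 1/min(m,n) = g(min(m,n)). Since g(n) -> 0, (a_n) is Cauchy.
Now solve g(N) < 1/100: 1/N < 1/100 <=> N > 1/(1/100) = 100.
The smallest integer strictly greater than 100 is N = 101.
Check: g(101) = 1/101 < 1/100; g(100) = 1/100 >= 1/100. So N = 101.

101


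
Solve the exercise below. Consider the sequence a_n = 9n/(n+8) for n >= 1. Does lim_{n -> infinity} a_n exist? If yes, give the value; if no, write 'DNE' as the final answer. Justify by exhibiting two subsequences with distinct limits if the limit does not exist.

Examine the behaviour of a_n along subsequences.
Even-n subsequence a_{2k} = 9(2k)/(2k+8) -> 9. Odd-n subsequence a_{2k+1} = 9(2k+1)/(2k+9) -> 9. Both tend to 9, which suggests the limit is 9; verify directly.
|a_n - 9| = |9n - 9(n+8)| / (n+8) = 72/(n+8) < 72/n for every n >= 1.
Given epsilon > 0, choose a positive integer N > 72/epsilon. Then for all n >= N, |a_n - 9| < 72/n <= 72/N < epsilon.
So by the definition of the limit, lim a_n exists and equals 9.

9


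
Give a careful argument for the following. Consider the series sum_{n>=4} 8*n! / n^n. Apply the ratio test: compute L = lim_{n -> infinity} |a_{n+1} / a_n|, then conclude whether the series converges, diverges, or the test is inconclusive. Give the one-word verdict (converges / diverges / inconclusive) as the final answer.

Let a_n denote the general term. Form the ratio a_{n+1}/a_n and simplify:
a_{n+1}/a_n = (n/(n + 1))^n
Take the limit as n -> infinity: L = exp(-1).
Since L = exp(-1) < 1, the ratio test implies the series converges.

converges


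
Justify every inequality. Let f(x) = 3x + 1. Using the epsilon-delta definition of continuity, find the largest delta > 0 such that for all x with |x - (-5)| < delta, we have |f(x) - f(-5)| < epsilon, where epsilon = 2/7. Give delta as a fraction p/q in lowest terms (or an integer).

We compute f(-5) = 3*(-5) + 1 = -14.
|f(x) - f(-5)| = |3x + 1 - (-14)| = |3(x - (-5))| = 3|x - (-5)|.
We need 3|x - (-5)| < 2/7, i.e. |x - (-5)| < 2/7 / 3 = 2/21.
So any delta <= 2/21 works. Conversely, if delta > 2/21, then x = -5 + 2/21 satisfies |x - (-5)| = 2/21 < delta but |f(x) - f(-5)| = 3 * 2/21 = 2/7, which is not < 2/7; so no larger delta works.
Hence the largest such delta is 2/21.

2/21


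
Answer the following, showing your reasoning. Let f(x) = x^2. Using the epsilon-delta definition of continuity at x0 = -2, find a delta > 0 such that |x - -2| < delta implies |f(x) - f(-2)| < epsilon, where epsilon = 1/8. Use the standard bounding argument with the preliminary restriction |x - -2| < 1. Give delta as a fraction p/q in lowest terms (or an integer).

Factor: |x^2 - (-2)^2| = |x - -2| * |x + -2|.
Impose |x - -2| < 1 first. Then |x + -2| = |(x - -2) + 2*(-2)| <= |x - -2| + 2*|-2| < 1 + 4 = 5.
So |x^2 - (-2)^2| < delta * 5.
We need delta * 5 <= 1/8, i.e. delta <= 1/8/5 = 1/40.
Since 1/40 < 1, this is tighter than 1; take delta = 1/40.
So delta = 1/40 works.

1/40


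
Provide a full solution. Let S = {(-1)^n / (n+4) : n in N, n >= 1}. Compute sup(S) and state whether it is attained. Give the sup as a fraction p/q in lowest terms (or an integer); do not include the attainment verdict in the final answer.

Analysis:
- Values: -1/5, 1/6, -1/7, 1/8, -1/9, ...
- Positive terms (even n): 1/(2+4), 1/(4+4), ... decreasing -> max = 1/6 (n=2).
- Negative terms (odd n): -1/(1+4), -1/(3+4), ... increasing -> min = -1/5 (n=1).
- So sup = 1/6 (attained at n=2); inf = -1/5 (attained at n=1).
Conclusion: sup(S) = 1/6, attained in S.

1/6


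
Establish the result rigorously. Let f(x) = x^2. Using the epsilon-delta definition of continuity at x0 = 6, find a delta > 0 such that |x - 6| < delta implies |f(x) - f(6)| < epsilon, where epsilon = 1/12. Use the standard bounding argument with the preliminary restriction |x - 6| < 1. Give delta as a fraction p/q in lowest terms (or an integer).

Factor: |x^2 - (6)^2| = |x - 6| * |x + 6|.
Impose |x - 6| < 1 first. Then |x + 6| = |(x - 6) + 2*(6)| <= |x - 6| + 2*|6| < 1 + 12 = 13.
So |x^2 - (6)^2| < delta * 13.
We need delta * 13 <= 1/12, i.e. delta <= 1/12/13 = 1/156.
Since 1/156 < 1, this is tighter than 1; take delta = 1/156.
So delta = 1/156 works.

1/156


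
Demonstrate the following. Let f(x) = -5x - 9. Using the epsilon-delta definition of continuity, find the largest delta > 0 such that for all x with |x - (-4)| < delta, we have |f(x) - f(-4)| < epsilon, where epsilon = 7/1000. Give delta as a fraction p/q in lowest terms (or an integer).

We compute f(-4) = -5*(-4) - 9 = 11.
|f(x) - f(-4)| = |-5x - 9 - (11)| = |-5(x - (-4))| = 5|x - (-4)|.
We need 5|x - (-4)| < 7/1000, i.e. |x - (-4)| < 7/1000 / 5 = 7/5000.
So any delta <= 7/5000 works. Conversely, if delta > 7/5000, then x = -4 + 7/5000 satisfies |x - (-4)| = 7/5000 < delta but |f(x) - f(-4)| = 5 * 7/5000 = 7/1000, which is not < 7/1000; so no larger delta works.
Hence the largest such delta is 7/5000.

7/5000


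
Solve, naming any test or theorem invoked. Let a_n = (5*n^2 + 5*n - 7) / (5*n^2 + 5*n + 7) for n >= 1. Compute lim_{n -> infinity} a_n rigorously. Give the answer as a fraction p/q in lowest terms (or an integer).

Divide numerator and denominator by n^2, the highest power:
numerator / n^2 = 5 + 5/n - 7/n^2
denominator / n^2 = 5 + 5/n + 7/n^2
As n -> infinity, all terms of the form c/n^k (k >= 1) tend to 0.
So numerator / n^2 -> 5 and denominator / n^2 -> 5.
Therefore lim a_n = 1.

1


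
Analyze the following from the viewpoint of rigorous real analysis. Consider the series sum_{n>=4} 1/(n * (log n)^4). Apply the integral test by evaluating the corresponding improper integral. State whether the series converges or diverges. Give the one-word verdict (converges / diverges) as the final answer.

Let f(x) = 1/(x*log(x)^4). Then f is positive, continuous, and decreasing on [4, infinity), so the integral test applies.
Compute the improper integral int_{4}^infinity f(x) dx:
  antiderivative F(x) = -1/(3*log(x)^3).
  F(x) -> 0 as x -> infinity.  int = 0 - F(4) = 1/(3*log(4)^3) < infinity. By the integral test, the series converges.

converges


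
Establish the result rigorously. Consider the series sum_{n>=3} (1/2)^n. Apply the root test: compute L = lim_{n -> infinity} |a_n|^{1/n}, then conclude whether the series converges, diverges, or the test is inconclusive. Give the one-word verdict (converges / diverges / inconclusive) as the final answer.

Let a_n denote the general term. Form |a_n|^(1/n) and simplify:
|a_n|^(1/n) = 1/2
Take the limit as n -> infinity: L = 1/2.
Since L = 1/2 < 1, the root test implies convergence.

converges


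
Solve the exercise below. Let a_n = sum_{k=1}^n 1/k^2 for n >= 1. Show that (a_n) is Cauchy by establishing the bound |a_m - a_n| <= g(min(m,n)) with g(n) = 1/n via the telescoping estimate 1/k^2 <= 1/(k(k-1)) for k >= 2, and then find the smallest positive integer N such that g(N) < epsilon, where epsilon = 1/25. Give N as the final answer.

For m > n >= 1: |a_m - a_n| = sum_{k=n+1}^m 1/k^2.
Use 1/k^2 <= 1/(k(k-1)) = 1/(k-1) - 1/k for k >= 2:
sum_{k=n+1}^m 1/k^2 <= sum_{k=n+1}^m (1/(k-1) - 1/k) = 1/n - 1/m <= 1/n.
By symmetry the same bound holds with n,m swapped, so |a_m - a_n| <= 1/min(m,n) = g(min(m,n)). Since g(n) -> 0, (a_n) is Cauchy.
Now solve g(N) < 1/25: 1/N < 1/25 <=> N > 1/(1/25) = 25.
The smallest integer strictly greater than 25 is N = 26.
Check: g(26) = 1/26 < 1/25; g(25) = 1/25 >= 1/25. So N = 26.

26


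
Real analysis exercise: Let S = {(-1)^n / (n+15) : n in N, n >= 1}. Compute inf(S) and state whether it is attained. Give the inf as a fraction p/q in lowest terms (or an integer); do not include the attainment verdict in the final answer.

Analysis:
- Values: -1/16, 1/17, -1/18, 1/19, -1/20, ...
- Positive terms (even n): 1/(2+15), 1/(4+15), ... decreasing -> max = 1/17 (n=2).
- Negative terms (odd n): -1/(1+15), -1/(3+15), ... increasing -> min = -1/16 (n=1).
- So sup = 1/17 (attained at n=2); inf = -1/16 (attained at n=1).
Conclusion: inf(S) = -1/16, attained in S.

-1/16


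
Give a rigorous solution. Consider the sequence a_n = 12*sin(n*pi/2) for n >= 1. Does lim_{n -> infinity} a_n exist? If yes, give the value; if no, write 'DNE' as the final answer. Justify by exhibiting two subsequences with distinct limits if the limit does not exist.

Examine the behaviour of a_n along subsequences.
a_{4k+1} = 12*sin(pi/2 + 2k*pi) = 12 -> 12. a_{4k+3} = 12*sin(3pi/2 + 2k*pi) = -12 -> -12.
Since these two subsequential limits are 12 and -12, distinct, the full sequence cannot converge (a convergent sequence has all subsequences tending to the same limit). So lim a_n does not exist.

DNE


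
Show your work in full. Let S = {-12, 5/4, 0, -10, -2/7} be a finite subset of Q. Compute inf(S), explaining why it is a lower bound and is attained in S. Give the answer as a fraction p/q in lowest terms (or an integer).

S is finite, so inf(S) = min(S).
Sorted increasing:
-12, -10, -2/7, 0, 5/4
The extremum is -12.
For every x in S, x >= -12. And -12 is in S, so it is attained.
Therefore inf(S) = -12.

-12


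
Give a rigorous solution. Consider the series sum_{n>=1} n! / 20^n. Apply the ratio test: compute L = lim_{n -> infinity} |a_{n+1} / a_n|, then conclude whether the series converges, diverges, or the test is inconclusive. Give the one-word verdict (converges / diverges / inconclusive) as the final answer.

Let a_n denote the general term. Form the ratio a_{n+1}/a_n and simplify:
a_{n+1}/a_n = n/20 + 1/20
Take the limit as n -> infinity: L = infinity.
Since L = infinity > 1 (or L = infinity), the ratio test implies the series diverges.

diverges


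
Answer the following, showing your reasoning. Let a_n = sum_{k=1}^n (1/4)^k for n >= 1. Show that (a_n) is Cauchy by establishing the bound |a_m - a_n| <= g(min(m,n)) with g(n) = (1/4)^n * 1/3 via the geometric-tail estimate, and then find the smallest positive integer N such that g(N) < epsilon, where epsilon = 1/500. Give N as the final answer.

For m > n >= 1: |a_m - a_n| = sum_{k=n+1}^m (1/4)^k < sum_{k=n+1}^infinity (1/4)^k = (1/4)^(n+1) / (1 - 1/4) = (1/4)^n * (1/4) * (4/3) = (1/4)^n * 1/3.
So g(n) = (1/4)^n / 3. Since g(n) -> 0, (a_n) is Cauchy.
Now solve g(N) < 1/500: (1/4)^N / 3 < 1/500 <=> 4^N > 1 / (3 * 1/500) = 500/3.
Check powers of 4: 4^3 = 64 <= 500/3, 4^4 = 256 > 500/3.
So the smallest such N is 4. Check: g(4) = 1/(3 * 256) = 1/768 < 1/500.

4


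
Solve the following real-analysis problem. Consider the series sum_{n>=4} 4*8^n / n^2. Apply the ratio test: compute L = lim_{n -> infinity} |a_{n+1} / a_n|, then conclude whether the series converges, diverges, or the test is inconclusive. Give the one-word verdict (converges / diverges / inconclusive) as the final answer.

Let a_n denote the general term. Form the ratio a_{n+1}/a_n and simplify:
a_{n+1}/a_n = 8*n^2/(n + 1)^2
Take the limit as n -> infinity: L = 8.
Since L = 8 > 1 (or L = infinity), the ratio test implies the series diverges.

diverges


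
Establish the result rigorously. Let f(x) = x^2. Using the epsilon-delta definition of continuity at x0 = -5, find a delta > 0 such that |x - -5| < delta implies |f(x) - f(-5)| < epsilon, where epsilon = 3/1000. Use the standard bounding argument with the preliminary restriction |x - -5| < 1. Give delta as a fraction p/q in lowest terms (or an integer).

Factor: |x^2 - (-5)^2| = |x - -5| * |x + -5|.
Impose |x - -5| < 1 first. Then |x + -5| = |(x - -5) + 2*(-5)| <= |x - -5| + 2*|-5| < 1 + 10 = 11.
So |x^2 - (-5)^2| < delta * 11.
We need delta * 11 <= 3/1000, i.e. delta <= 3/1000/11 = 3/11000.
Since 3/11000 < 1, this is tighter than 1; take delta = 3/11000.
So delta = 3/11000 works.

3/11000


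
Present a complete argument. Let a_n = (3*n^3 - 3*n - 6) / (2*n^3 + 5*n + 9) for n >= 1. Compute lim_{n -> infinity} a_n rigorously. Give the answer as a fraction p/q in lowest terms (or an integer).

Divide numerator and denominator by n^3, the highest power:
numerator / n^3 = 3 - 3/n^2 - 6/n^3
denominator / n^3 = 2 + 5/n^2 + 9/n^3
As n -> infinity, all terms of the form c/n^k (k >= 1) tend to 0.
So numerator / n^3 -> 3 and denominator / n^3 -> 2.
Therefore lim a_n = 3/2.

3/2


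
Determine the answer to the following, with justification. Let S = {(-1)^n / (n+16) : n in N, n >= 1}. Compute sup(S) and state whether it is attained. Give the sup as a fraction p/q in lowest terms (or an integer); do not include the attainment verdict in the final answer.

Analysis:
- Values: -1/17, 1/18, -1/19, 1/20, -1/21, ...
- Positive terms (even n): 1/(2+16), 1/(4+16), ... decreasing -> max = 1/18 (n=2).
- Negative terms (odd n): -1/(1+16), -1/(3+16), ... increasing -> min = -1/17 (n=1).
- So sup = 1/18 (attained at n=2); inf = -1/17 (attained at n=1).
Conclusion: sup(S) = 1/18, attained in S.

1/18


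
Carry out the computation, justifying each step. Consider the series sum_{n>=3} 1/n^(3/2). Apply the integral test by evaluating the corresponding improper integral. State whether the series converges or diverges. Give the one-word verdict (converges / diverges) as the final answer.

Let f(x) = x^(-3/2). Then f is positive, continuous, and decreasing on [3, infinity), so the integral test applies.
Compute the improper integral int_{3}^infinity f(x) dx:
  antiderivative F(x) = -2/sqrt(x).
  As x -> infinity, F(x) -> 0 (since p = 3/2 > 1).
  So int = F(infinity) - F(3) = 0 - (-2*sqrt(3)/3) = 2*sqrt(3)/3.
  Finite, so by the integral test, the series converges.

converges


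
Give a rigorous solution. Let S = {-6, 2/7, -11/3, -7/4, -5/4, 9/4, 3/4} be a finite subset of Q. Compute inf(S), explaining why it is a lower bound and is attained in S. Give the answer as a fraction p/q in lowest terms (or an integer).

S is finite, so inf(S) = min(S).
Sorted increasing:
-6, -11/3, -7/4, -5/4, 2/7, 3/4, 9/4
The extremum is -6.
For every x in S, x >= -6. And -6 is in S, so it is attained.
Therefore inf(S) = -6.

-6


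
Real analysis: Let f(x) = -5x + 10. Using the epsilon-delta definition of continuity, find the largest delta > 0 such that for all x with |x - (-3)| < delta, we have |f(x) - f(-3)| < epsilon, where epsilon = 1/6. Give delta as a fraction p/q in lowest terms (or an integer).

We compute f(-3) = -5*(-3) + 10 = 25.
|f(x) - f(-3)| = |-5x + 10 - (25)| = |-5(x - (-3))| = 5|x - (-3)|.
We need 5|x - (-3)| < 1/6, i.e. |x - (-3)| < 1/6 / 5 = 1/30.
So any delta <= 1/30 works. Conversely, if delta > 1/30, then x = -3 + 1/30 satisfies |x - (-3)| = 1/30 < delta but |f(x) - f(-3)| = 5 * 1/30 = 1/6, which is not < 1/6; so no larger delta works.
Hence the largest such delta is 1/30.

1/30


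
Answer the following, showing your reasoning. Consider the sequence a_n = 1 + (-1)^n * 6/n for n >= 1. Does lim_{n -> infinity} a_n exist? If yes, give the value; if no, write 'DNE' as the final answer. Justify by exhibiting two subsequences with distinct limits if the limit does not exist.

Examine the behaviour of a_n along subsequences.
Even-n subsequence a_{2k} = 1 + 6/(2k) -> 1. Odd-n subsequence a_{2k+1} = 1 - 6/(2k+1) -> 1. Both tend to 1, which suggests the limit is 1; verify directly.
|a_n - 1| = |(-1)^n * 6/n| = 6/n for every n >= 1.
Given epsilon > 0, choose a positive integer N > 6/epsilon. Then for all n >= N, |a_n - 1| = 6/n <= 6/N < epsilon.
So by the definition of the limit, lim a_n exists and equals 1.

1


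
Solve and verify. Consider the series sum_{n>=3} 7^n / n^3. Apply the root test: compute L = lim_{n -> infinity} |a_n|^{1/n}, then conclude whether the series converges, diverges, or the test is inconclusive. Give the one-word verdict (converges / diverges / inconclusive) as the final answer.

Let a_n denote the general term. Form |a_n|^(1/n) and simplify:
|a_n|^(1/n) = 7/n^(3/n)
Take the limit as n -> infinity: L = 7.
Since L = 7 > 1, the root test implies divergence.

diverges


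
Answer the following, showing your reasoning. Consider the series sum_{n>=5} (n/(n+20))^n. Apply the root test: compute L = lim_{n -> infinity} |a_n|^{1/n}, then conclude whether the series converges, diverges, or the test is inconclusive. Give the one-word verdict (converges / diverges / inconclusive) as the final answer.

Let a_n denote the general term. Form |a_n|^(1/n) and simplify:
|a_n|^(1/n) = n/(n + 20)
Take the limit as n -> infinity: L = 1.
Since L = 1, the root test is inconclusive. (In fact a_n = (n/(n+20))^n -> e^(-20) != 0, so the nth-term test shows divergence; but the root test itself gives no conclusion.)

inconclusive


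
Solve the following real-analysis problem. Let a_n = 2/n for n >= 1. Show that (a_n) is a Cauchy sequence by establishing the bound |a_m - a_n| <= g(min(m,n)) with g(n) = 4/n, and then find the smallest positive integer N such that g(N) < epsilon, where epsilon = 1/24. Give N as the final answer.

For any m, n >= 1, by the triangle inequality:
|a_m - a_n| = |2/m - 2/n| <= 2*1/m + 2*1/n <= 4/min(m,n).
So g(n) = 4/n bounds the Cauchy difference. Since g(n) -> 0, (a_n) is Cauchy.
Now solve g(N) < 1/24: 4/N < 1/24 <=> N > 4 / (1/24) = 96.
The smallest integer strictly greater than 96 is N = 97.
Check: g(97) = 4/97 = 4/97 < 1/24; g(96) = 1/24 >= 1/24. So N = 97.

97


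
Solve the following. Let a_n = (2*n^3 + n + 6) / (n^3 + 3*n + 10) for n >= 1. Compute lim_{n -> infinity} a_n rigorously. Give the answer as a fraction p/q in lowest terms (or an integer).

Divide numerator and denominator by n^3, the highest power:
numerator / n^3 = 2 + n^(-2) + 6/n^3
denominator / n^3 = 1 + 3/n^2 + 10/n^3
As n -> infinity, all terms of the form c/n^k (k >= 1) tend to 0.
So numerator / n^3 -> 2 and denominator / n^3 -> 1.
Therefore lim a_n = 2.

2


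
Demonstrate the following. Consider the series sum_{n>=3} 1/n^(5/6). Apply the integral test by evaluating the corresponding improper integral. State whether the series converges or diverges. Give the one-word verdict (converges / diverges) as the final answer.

Let f(x) = x^(-5/6). Then f is positive, continuous, and decreasing on [3, infinity), so the integral test applies.
Compute the improper integral int_{3}^infinity f(x) dx:
  antiderivative F(x) = 6*x^(1/6).
  As x -> infinity, F(x) -> infinity (since p = 5/6 < 1).
  So the integral diverges. By the integral test, the series diverges.

diverges


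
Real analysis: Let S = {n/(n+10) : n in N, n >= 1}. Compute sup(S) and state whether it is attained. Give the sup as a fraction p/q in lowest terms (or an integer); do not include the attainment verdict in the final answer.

Analysis:
- Values: 1/11, 1/6, 3/13, 2/7, ... strictly increasing.
- Minimum is 1/11 (n=1); inf = 1/11 (attained).
- n/(n+10) = 1 - 10/(n+10) -> 1 from below as n -> infinity, and never equals 1.
- So sup = 1 (not attained).
Conclusion: sup(S) = 1, not attained in S.

1


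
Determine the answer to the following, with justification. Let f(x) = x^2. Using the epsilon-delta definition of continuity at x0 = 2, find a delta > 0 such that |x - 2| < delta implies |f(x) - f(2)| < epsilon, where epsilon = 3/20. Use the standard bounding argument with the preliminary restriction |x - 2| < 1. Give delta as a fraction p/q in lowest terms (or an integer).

Factor: |x^2 - (2)^2| = |x - 2| * |x + 2|.
Impose |x - 2| < 1 first. Then |x + 2| = |(x - 2) + 2*(2)| <= |x - 2| + 2*|2| < 1 + 4 = 5.
So |x^2 - (2)^2| < delta * 5.
We need delta * 5 <= 3/20, i.e. delta <= 3/20/5 = 3/100.
Since 3/100 < 1, this is tighter than 1; take delta = 3/100.
So delta = 3/100 works.

3/100


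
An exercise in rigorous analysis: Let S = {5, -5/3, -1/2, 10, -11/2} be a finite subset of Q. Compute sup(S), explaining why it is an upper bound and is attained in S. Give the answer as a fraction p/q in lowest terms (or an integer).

S is finite, so sup(S) = max(S).
Sorted decreasing:
10, 5, -1/2, -5/3, -11/2
The extremum is 10.
For every x in S, x <= 10. And 10 is in S, so it is attained.
Therefore sup(S) = 10.

10


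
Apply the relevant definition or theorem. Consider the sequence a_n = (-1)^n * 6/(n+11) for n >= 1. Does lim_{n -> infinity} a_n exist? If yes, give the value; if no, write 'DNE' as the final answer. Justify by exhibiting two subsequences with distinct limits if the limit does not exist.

Examine the behaviour of a_n along subsequences.
Even-n subsequence a_{2k} = 6/(2k+11) -> 0. Odd-n subsequence a_{2k+1} = -6/(2k+12) -> 0. Both tend to 0, which suggests the limit is 0; verify directly.
|a_n - 0| = 6/(n+11) < 6/n for every n >= 1.
Given epsilon > 0, choose a positive integer N > 6/epsilon. Then for all n >= N, |a_n| < 6/n <= 6/N < epsilon.
So by the definition of the limit, lim a_n exists and equals 0.

0


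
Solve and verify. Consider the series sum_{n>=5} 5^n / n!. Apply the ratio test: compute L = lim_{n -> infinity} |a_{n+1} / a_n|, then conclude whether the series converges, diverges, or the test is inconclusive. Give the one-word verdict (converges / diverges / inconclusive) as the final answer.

Let a_n denote the general term. Form the ratio a_{n+1}/a_n and simplify:
a_{n+1}/a_n = 5/(n + 1)
Take the limit as n -> infinity: L = 0.
Since L = 0 < 1, the ratio test implies the series converges.

converges


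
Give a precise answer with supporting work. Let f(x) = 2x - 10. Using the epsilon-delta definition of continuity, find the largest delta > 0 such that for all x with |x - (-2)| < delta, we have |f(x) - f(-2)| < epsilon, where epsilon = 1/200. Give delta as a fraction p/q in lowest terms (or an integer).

We compute f(-2) = 2*(-2) - 10 = -14.
|f(x) - f(-2)| = |2x - 10 - (-14)| = |2(x - (-2))| = 2|x - (-2)|.
We need 2|x - (-2)| < 1/200, i.e. |x - (-2)| < 1/200 / 2 = 1/400.
So any delta <= 1/400 works. Conversely, if delta > 1/400, then x = -2 + 1/400 satisfies |x - (-2)| = 1/400 < delta but |f(x) - f(-2)| = 2 * 1/400 = 1/200, which is not < 1/200; so no larger delta works.
Hence the largest such delta is 1/400.

1/400


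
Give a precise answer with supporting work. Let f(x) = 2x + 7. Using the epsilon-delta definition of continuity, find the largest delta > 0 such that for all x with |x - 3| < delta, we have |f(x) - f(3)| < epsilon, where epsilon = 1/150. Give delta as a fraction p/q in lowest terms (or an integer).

We compute f(3) = 2*(3) + 7 = 13.
|f(x) - f(3)| = |2x + 7 - (13)| = |2(x - 3)| = 2|x - 3|.
We need 2|x - 3| < 1/150, i.e. |x - 3| < 1/150 / 2 = 1/300.
So any delta <= 1/300 works. Conversely, if delta > 1/300, then x = 3 + 1/300 satisfies |x - 3| = 1/300 < delta but |f(x) - f(3)| = 2 * 1/300 = 1/150, which is not < 1/150; so no larger delta works.
Hence the largest such delta is 1/300.

1/300


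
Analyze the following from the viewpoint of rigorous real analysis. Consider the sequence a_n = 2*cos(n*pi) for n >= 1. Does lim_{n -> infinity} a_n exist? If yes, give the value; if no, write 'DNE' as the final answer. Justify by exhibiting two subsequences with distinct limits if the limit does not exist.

Examine the behaviour of a_n along subsequences.
cos(n*pi) = (-1)^n, so a_n = 2*(-1)^n. a_{2k} = 2 -> 2. a_{2k+1} = -2 -> -2.
Since these two subsequential limits are 2 and -2, distinct, the full sequence cannot converge (a convergent sequence has all subsequences tending to the same limit). So lim a_n does not exist.

DNE


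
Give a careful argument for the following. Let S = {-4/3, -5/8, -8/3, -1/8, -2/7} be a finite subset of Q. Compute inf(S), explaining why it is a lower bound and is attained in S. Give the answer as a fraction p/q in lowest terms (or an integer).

S is finite, so inf(S) = min(S).
Sorted increasing:
-8/3, -4/3, -5/8, -2/7, -1/8
The extremum is -8/3.
For every x in S, x >= -8/3. And -8/3 is in S, so it is attained.
Therefore inf(S) = -8/3.

-8/3


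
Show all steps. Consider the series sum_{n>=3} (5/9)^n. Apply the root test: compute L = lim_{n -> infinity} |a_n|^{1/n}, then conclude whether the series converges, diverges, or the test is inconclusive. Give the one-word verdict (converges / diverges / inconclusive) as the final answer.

Let a_n denote the general term. Form |a_n|^(1/n) and simplify:
|a_n|^(1/n) = 5/9
Take the limit as n -> infinity: L = 5/9.
Since L = 5/9 < 1, the root test implies convergence.

converges


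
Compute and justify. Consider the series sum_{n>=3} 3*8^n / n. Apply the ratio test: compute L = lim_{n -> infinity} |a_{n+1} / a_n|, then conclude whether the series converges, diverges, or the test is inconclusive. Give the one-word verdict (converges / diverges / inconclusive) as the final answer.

Let a_n denote the general term. Form the ratio a_{n+1}/a_n and simplify:
a_{n+1}/a_n = 8*n/(n + 1)
Take the limit as n -> infinity: L = 8.
Since L = 8 > 1 (or L = infinity), the ratio test implies the series diverges.

diverges


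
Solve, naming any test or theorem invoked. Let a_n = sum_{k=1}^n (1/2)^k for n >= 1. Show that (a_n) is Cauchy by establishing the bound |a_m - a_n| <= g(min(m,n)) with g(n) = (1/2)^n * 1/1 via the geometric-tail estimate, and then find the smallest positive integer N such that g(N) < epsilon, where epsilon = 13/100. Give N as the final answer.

For m > n >= 1: |a_m - a_n| = sum_{k=n+1}^m (1/2)^k < sum_{k=n+1}^infinity (1/2)^k = (1/2)^(n+1) / (1 - 1/2) = (1/2)^n * (1/2) * (2/1) = (1/2)^n * 1/1.
So g(n) = (1/2)^n / 1. Since g(n) -> 0, (a_n) is Cauchy.
Now solve g(N) < 13/100: (1/2)^N / 1 < 13/100 <=> 2^N > 1 / (1 * 13/100) = 100/13.
Check powers of 2: 2^2 = 4 <= 100/13, 2^3 = 8 > 100/13.
So the smallest such N is 3. Check: g(3) = 1/(1 * 8) = 1/8 < 13/100.

3


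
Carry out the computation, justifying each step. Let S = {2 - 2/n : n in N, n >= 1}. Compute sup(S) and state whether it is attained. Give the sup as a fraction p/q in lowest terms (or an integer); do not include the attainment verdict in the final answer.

Analysis:
- Values: 0, 1, 4/3, 3/2, ... strictly increasing.
- Minimum is 0 (n=1); inf = 0 (attained).
- 2 - 2/n -> 2 from below; sup = 2, not attained.
Conclusion: sup(S) = 2, not attained in S.

2


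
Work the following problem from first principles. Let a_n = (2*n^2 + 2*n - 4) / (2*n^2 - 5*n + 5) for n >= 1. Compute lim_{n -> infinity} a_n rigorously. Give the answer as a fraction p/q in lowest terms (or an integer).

Divide numerator and denominator by n^2, the highest power:
numerator / n^2 = 2 + 2/n - 4/n^2
denominator / n^2 = 2 - 5/n + 5/n^2
As n -> infinity, all terms of the form c/n^k (k >= 1) tend to 0.
So numerator / n^2 -> 2 and denominator / n^2 -> 2.
Therefore lim a_n = 1.

1


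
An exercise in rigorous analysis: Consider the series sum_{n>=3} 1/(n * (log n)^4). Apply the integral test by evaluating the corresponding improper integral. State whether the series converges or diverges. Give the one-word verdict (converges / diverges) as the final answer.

Let f(x) = 1/(x*log(x)^4). Then f is positive, continuous, and decreasing on [3, infinity), so the integral test applies.
Compute the improper integral int_{3}^infinity f(x) dx:
  antiderivative F(x) = -1/(3*log(x)^3).
  F(x) -> 0 as x -> infinity.  int = 0 - F(3) = 1/(3*log(3)^3) < infinity. By the integral test, the series converges.

converges


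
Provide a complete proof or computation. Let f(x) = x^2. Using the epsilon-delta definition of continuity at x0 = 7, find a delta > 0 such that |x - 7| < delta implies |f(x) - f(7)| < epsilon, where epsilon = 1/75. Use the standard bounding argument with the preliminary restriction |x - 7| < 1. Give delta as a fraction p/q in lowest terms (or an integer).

Factor: |x^2 - (7)^2| = |x - 7| * |x + 7|.
Impose |x - 7| < 1 first. Then |x + 7| = |(x - 7) + 2*(7)| <= |x - 7| + 2*|7| < 1 + 14 = 15.
So |x^2 - (7)^2| < delta * 15.
We need delta * 15 <= 1/75, i.e. delta <= 1/75/15 = 1/1125.
Since 1/1125 < 1, this is tighter than 1; take delta = 1/1125.
So delta = 1/1125 works.

1/1125
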